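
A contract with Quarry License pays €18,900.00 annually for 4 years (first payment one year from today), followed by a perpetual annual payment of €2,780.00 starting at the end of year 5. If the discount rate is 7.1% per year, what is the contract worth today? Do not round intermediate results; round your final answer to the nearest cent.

PV of 4-year annuity: €18,900.00 × [1 − (1+0.071)^−4] / 0.071 = 63874.03583
Perpetuity value at year 4: €2,780.00 / 0.071 = 39154.92958
PV of perpetuity: 39154.92958 / (1+0.071)^4 = 29759.70103
Total PV = 63874.03583 + 29759.70103 = 93633.73686

€93633.74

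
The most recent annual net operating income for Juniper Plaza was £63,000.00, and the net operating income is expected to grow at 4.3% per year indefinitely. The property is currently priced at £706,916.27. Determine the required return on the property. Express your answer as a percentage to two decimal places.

13.60%

D₁ = £63,000.00 × 1.043 = £65,709.0000
P = D₁/(r − g) ⇒ r = D₁/P + g = £65,709.0000/£706,916.27 + 0.043 = 0.092952 + 0.043 = 0.135952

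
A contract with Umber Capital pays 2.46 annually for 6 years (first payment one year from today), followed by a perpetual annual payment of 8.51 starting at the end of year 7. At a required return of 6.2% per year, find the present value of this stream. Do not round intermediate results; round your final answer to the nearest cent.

PV of 6-year annuity: 2.46 × [1 − (1+0.062)^−6] / 0.062 = 12.02098
Perpetuity value at year 6: 8.51 / 0.062 = 137.25806
PV of perpetuity: 137.25806 / (1+0.062)^6 = 95.67330
Total PV = 12.02098 + 95.67330 = 107.69428

107.69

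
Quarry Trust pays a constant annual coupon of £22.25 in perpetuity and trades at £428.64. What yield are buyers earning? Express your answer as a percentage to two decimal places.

5.19%

P = C/r ⇒ r = C/P = £22.25/£428.64 = 0.051908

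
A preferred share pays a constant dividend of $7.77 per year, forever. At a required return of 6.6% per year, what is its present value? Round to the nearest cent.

$117.73

Level perpetuity: PV = C / r = $7.77 / 0.066 = $117.73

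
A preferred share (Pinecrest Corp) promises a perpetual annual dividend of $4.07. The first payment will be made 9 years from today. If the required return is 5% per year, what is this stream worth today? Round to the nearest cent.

$55.09

Value at end of year 8: C / r = $4.07 / 0.05 = $81.4000
Discount to today: PV = $81.4000 / (1 + 0.05)^8 = $81.4000 / 1.477455 = $55.09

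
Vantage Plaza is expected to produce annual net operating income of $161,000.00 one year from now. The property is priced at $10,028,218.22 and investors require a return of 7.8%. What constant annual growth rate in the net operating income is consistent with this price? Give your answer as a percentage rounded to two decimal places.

6.19%

P = D₁/(r−g) ⇒ g = r − D₁/P = 0.078 − $161,000.00/$10,028,218.22 = 0.061945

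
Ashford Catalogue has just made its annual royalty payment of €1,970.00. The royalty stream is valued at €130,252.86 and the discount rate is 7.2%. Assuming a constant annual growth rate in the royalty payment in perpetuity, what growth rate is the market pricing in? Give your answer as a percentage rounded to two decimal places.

P = D₀(1+g)/(r−g) ⇒ P(r−g) = D₀(1+g) ⇒ g(P+D₀) = P·r − D₀
g = (P·r − D₀)/(P + D₀) = (€130,252.86×0.072 − €1,970.00) / (€130,252.86 + €1,970.00) = 0.056028

5.60%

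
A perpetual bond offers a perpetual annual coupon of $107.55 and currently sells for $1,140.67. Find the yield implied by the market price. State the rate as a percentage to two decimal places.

P = C/r ⇒ r = C/P = $107.55/$1,140.67 = 0.094287

9.43%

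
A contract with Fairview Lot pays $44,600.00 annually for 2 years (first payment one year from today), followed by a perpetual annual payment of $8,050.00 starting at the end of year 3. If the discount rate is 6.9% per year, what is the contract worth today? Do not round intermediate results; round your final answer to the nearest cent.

PV of 2-year annuity: $44,600.00 × [1 − (1+0.069)^−2] / 0.069 = 80749.51805
Perpetuity value at year 2: $8,050.00 / 0.069 = 116666.66667
PV of perpetuity: 116666.66667 / (1+0.069)^2 = 102091.92182
Total PV = 80749.51805 + 102091.92182 = 182841.43987

$182841.44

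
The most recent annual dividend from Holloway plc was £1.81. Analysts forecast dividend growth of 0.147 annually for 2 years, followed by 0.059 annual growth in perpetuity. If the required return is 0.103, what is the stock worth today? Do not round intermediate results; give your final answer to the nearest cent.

D_1 = 2.07607
D_2 = 2.38125
Terminal value at year 2: TV = D_2×(1+g_2)/(r−g_2) = 2.52175/0.044 = 57.31241
P_0 = D_1/(1+r)^1 + D_2/(1+r)^2 + TV/(1+r)^2
    = 1.88220 + 1.95729 + 47.10833 = 50.94782

£50.95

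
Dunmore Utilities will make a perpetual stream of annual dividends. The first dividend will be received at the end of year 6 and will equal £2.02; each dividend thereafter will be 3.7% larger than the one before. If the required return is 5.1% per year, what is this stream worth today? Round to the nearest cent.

Value at end of year 5: C₁ / (r − g) = £2.02 / (0.051 − 0.037) = £144.2857
Discount to today: PV = £144.2857 / (1 + 0.051)^5 = £144.2857 / 1.282371 = £112.51

£112.51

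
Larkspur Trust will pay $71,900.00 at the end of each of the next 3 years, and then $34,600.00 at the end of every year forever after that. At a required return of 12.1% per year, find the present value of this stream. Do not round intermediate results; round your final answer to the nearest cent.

PV of 3-year annuity: $71,900.00 × [1 − (1+0.121)^−3] / 0.121 = 172395.34717
Perpetuity value at year 3: $34,600.00 / 0.121 = 285950.41322
PV of perpetuity: 285950.41322 / (1+0.121)^3 = 202989.64810
Total PV = 172395.34717 + 202989.64810 = 375384.99527

$375385.00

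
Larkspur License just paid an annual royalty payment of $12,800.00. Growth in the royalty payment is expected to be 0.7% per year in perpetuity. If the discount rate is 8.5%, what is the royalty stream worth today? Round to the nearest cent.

$165251.28

D₁ = D₀ × (1 + g) = $12,800.00 × 1.007 = $12,889.6000
Growing perpetuity: P = D₁ / (r − g) = $12,889.6000 / (0.085 − 0.007) = $165,251.28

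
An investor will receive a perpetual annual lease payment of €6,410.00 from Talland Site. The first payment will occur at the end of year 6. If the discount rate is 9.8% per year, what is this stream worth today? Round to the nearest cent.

€40984.56

Value at end of year 5: C / r = €6,410.00 / 0.098 = €65,408.1633
Discount to today: PV = €65,408.1633 / (1 + 0.098)^5 = €65,408.1633 / 1.595922 = €40,984.56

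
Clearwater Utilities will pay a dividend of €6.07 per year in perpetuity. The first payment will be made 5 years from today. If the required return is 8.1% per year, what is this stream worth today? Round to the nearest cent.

€54.88

Value at end of year 4: C / r = €6.07 / 0.081 = €74.9383
Discount to today: PV = €74.9383 / (1 + 0.081)^4 = €74.9383 / 1.365535 = €54.88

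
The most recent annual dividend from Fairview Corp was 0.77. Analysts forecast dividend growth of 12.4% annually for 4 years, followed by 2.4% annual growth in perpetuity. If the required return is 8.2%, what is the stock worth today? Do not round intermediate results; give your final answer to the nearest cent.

D_1 = 0.86548
D_2 = 0.97280
D_3 = 1.09343
D_4 = 1.22901
Terminal value at year 4: TV = D_4×(1+g_2)/(r−g_2) = 1.25851/0.058 = 21.69841
P_0 = D_1/(1+r)^1 + D_2/(1+r)^2 + D_3/(1+r)^3 + D_4/(1+r)^4 + TV/(1+r)^4
    = 0.79989 + 0.83094 + 0.86319 + 0.89670 + 15.83138 = 19.22210

19.22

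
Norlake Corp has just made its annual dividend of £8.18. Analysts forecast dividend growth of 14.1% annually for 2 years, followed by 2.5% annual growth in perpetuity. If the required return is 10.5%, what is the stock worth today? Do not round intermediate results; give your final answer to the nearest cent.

£128.91

D_1 = 9.33338
D_2 = 10.64939
Terminal value at year 2: TV = D_2×(1+g_2)/(r−g_2) = 10.91562/0.08 = 136.44527
P_0 = D_1/(1+r)^1 + D_2/(1+r)^2 + TV/(1+r)^2
    = 8.44650 + 8.72168 + 111.74650 = 128.91467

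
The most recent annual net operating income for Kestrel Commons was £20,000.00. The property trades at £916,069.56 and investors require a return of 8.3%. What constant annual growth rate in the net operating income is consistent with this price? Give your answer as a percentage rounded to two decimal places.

P = D₀(1+g)/(r−g) ⇒ P(r−g) = D₀(1+g) ⇒ g(P+D₀) = P·r − D₀
g = (P·r − D₀)/(P + D₀) = (£916,069.56×0.083 − £20,000.00) / (£916,069.56 + £20,000.00) = 0.059861

5.99%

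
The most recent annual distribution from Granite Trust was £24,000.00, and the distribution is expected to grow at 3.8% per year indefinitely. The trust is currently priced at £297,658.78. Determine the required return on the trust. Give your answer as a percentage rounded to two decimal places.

D₁ = £24,000.00 × 1.038 = £24,912.0000
P = D₁/(r − g) ⇒ r = D₁/P + g = £24,912.0000/£297,658.78 + 0.038 = 0.083693 + 0.038 = 0.121693

12.17%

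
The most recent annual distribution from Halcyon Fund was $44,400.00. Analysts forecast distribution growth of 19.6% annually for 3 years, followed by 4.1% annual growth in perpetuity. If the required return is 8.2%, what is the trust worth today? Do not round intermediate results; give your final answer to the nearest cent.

$1685806.53

D_1 = 53102.40000
D_2 = 63510.47040
D_3 = 75958.52260
Terminal value at year 3: TV = D_3×(1+g_2)/(r−g_2) = 79072.82202/0.041 = 1928605.41524
P_0 = D_1/(1+r)^1 + D_2/(1+r)^2 + D_3/(1+r)^3 + TV/(1+r)^3
    = 49078.00370 + 54248.88394 + 59964.57042 + 1522515.06837 = 1685806.52643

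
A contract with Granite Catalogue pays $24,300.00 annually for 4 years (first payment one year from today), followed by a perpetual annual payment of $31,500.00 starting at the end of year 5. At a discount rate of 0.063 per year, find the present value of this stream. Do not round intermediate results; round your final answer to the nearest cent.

PV of 4-year annuity: $24,300.00 × [1 − (1+0.063)^−4] / 0.063 = 83626.84765
Perpetuity value at year 4: $31,500.00 / 0.063 = 500000.00000
PV of perpetuity: 500000.00000 / (1+0.063)^4 = 391594.82713
Total PV = 83626.84765 + 391594.82713 = 475221.67477

$475221.67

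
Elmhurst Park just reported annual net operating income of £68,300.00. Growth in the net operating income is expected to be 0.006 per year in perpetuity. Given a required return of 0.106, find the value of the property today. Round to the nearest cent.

£687098.00

D₁ = D₀ × (1 + g) = £68,300.00 × 1.006 = £68,709.8000
Growing perpetuity: P = D₁ / (r − g) = £68,709.8000 / (0.106 − 0.006) = £687,098.00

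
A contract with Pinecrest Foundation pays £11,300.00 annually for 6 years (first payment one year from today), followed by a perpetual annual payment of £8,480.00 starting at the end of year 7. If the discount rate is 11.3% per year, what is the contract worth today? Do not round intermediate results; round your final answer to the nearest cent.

£86871.97

PV of 6-year annuity: £11,300.00 × [1 − (1+0.113)^−6] / 0.113 = 47394.75907
Perpetuity value at year 6: £8,480.00 / 0.113 = 75044.24779
PV of perpetuity: 75044.24779 / (1+0.113)^6 = 39477.20735
Total PV = 47394.75907 + 39477.20735 = 86871.96642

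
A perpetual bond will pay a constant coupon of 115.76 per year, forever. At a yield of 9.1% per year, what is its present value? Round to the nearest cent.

Level perpetuity: PV = C / r = 115.76 / 0.091 = 1,272.09

1272.09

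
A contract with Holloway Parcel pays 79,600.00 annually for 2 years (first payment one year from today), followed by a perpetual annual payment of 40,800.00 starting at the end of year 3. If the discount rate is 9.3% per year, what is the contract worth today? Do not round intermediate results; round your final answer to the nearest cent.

PV of 2-year annuity: 79,600.00 × [1 − (1+0.093)^−2] / 0.093 = 139457.53104
Perpetuity value at year 2: 40,800.00 / 0.093 = 438709.67742
PV of perpetuity: 438709.67742 / (1+0.093)^2 = 367228.93287
Total PV = 139457.53104 + 367228.93287 = 506686.46391

506686.46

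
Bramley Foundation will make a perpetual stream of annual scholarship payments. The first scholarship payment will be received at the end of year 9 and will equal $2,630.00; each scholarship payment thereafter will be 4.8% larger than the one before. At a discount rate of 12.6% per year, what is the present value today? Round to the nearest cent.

$13048.30

Value at end of year 8: C₁ / (r − g) = $2,630.00 / (0.126 − 0.048) = $33,717.9487
Discount to today: PV = $33,717.9487 / (1 + 0.126)^8 = $33,717.9487 / 2.584087 = $13,048.30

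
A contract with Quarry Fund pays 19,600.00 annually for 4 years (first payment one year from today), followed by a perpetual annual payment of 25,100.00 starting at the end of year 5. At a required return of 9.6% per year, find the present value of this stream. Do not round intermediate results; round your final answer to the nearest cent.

243872.04

PV of 4-year annuity: 19,600.00 × [1 − (1+0.096)^−4] / 0.096 = 62671.16876
Perpetuity value at year 4: 25,100.00 / 0.096 = 261458.33333
PV of perpetuity: 261458.33333 / (1+0.096)^4 = 181200.86721
Total PV = 62671.16876 + 181200.86721 = 243872.03598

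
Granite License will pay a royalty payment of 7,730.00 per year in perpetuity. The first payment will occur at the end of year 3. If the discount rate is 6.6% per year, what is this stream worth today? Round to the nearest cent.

103067.36

Value at end of year 2: C / r = 7,730.00 / 0.066 = 117,121.2121
Discount to today: PV = 117,121.2121 / (1 + 0.066)^2 = 117,121.2121 / 1.136356 = 103,067.36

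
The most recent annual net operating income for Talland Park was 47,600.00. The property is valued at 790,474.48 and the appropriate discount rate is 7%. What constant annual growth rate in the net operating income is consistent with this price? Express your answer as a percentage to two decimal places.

P = D₀(1+g)/(r−g) ⇒ P(r−g) = D₀(1+g) ⇒ g(P+D₀) = P·r − D₀
g = (P·r − D₀)/(P + D₀) = (790,474.48×0.07 − 47,600.00) / (790,474.48 + 47,600.00) = 0.009227

0.92%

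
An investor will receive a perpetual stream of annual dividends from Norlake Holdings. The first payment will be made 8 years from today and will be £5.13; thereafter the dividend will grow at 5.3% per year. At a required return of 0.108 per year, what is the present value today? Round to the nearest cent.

£45.50

Value at end of year 7: C₁ / (r − g) = £5.13 / (0.108 − 0.053) = £93.2727
Discount to today: PV = £93.2727 / (1 + 0.108)^7 = £93.2727 / 2.050115 = £45.50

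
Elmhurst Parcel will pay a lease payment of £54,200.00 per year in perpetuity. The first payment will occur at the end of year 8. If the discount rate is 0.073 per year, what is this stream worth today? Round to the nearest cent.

Value at end of year 7: C / r = £54,200.00 / 0.073 = £742,465.7534
Discount to today: PV = £742,465.7534 / (1 + 0.073)^7 = £742,465.7534 / 1.637563 = £453,396.72

£453396.72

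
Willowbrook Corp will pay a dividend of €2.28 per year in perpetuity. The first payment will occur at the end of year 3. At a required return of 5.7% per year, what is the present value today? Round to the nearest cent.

Value at end of year 2: C / r = €2.28 / 0.057 = €40.0000
Discount to today: PV = €40.0000 / (1 + 0.057)^2 = €40.0000 / 1.117249 = €35.80

€35.80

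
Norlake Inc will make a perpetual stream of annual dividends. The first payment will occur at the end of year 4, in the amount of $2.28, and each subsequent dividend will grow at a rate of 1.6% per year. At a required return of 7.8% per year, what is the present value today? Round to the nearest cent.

Value at end of year 3: C₁ / (r − g) = $2.28 / (0.078 − 0.016) = $36.7742
Discount to today: PV = $36.7742 / (1 + 0.078)^3 = $36.7742 / 1.252727 = $29.36

$29.36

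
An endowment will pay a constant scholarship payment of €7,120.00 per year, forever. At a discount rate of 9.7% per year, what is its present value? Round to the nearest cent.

Level perpetuity: PV = C / r = €7,120.00 / 0.097 = €73,402.06

€73402.06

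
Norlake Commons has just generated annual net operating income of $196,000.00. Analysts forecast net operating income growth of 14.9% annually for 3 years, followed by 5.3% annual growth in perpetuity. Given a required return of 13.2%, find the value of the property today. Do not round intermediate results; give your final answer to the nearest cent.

$3337822.29

D_1 = 225204.00000
D_2 = 258759.39600
D_3 = 297314.54600
Terminal value at year 3: TV = D_3×(1+g_2)/(r−g_2) = 313072.21694/0.079 = 3962939.45496
P_0 = D_1/(1+r)^1 + D_2/(1+r)^2 + D_3/(1+r)^3 + TV/(1+r)^3
    = 198943.46290 + 201931.12974 + 204963.66438 + 2731984.03277 = 3337822.28979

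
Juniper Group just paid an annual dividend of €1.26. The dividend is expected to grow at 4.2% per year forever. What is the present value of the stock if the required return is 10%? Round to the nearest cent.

D₁ = D₀ × (1 + g) = €1.26 × 1.042 = €1.3129
Growing perpetuity: P = D₁ / (r − g) = €1.3129 / (0.1 − 0.042) = €22.64

€22.64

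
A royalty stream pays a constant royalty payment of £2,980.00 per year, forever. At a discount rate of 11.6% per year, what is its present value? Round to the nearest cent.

Level perpetuity: PV = C / r = £2,980.00 / 0.116 = £25,689.66

£25689.66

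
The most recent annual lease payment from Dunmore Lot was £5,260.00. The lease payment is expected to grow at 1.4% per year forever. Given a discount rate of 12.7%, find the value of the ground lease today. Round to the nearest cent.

D₁ = D₀ × (1 + g) = £5,260.00 × 1.014 = £5,333.6400
Growing perpetuity: P = D₁ / (r − g) = £5,333.6400 / (0.127 − 0.014) = £47,200.35

£47200.35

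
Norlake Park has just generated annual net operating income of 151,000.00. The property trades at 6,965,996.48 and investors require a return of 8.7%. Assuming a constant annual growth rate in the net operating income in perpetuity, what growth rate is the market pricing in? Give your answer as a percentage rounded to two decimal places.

6.39%

P = D₀(1+g)/(r−g) ⇒ P(r−g) = D₀(1+g) ⇒ g(P+D₀) = P·r − D₀
g = (P·r − D₀)/(P + D₀) = (6,965,996.48×0.087 − 151,000.00) / (6,965,996.48 + 151,000.00) = 0.063937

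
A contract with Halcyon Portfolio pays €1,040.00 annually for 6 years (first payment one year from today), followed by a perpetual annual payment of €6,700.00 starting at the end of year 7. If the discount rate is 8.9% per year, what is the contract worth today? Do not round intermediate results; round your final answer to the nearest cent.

PV of 6-year annuity: €1,040.00 × [1 − (1+0.089)^−6] / 0.089 = 4679.29774
Perpetuity value at year 6: €6,700.00 / 0.089 = 75280.89888
PV of perpetuity: 75280.89888 / (1+0.089)^6 = 45135.42306
Total PV = 4679.29774 + 45135.42306 = 49814.72080

€49814.72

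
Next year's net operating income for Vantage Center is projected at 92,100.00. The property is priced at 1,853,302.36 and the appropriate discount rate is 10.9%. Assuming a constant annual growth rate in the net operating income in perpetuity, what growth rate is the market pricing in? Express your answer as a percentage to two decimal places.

P = D₁/(r−g) ⇒ g = r − D₁/P = 0.109 − 92,100.00/1,853,302.36 = 0.059305

5.93%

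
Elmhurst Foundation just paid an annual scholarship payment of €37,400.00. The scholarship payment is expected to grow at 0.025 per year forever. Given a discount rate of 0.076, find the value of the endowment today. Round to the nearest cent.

€751666.67

D₁ = D₀ × (1 + g) = €37,400.00 × 1.025 = €38,335.0000
Growing perpetuity: P = D₁ / (r − g) = €38,335.0000 / (0.076 − 0.025) = €751,666.67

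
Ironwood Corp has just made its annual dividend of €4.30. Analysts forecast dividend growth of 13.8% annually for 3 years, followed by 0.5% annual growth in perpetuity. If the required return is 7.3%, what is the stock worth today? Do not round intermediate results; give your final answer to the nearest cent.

D_1 = 4.89340
D_2 = 5.56869
D_3 = 6.33717
Terminal value at year 3: TV = D_3×(1+g_2)/(r−g_2) = 6.36885/0.068 = 93.65962
P_0 = D_1/(1+r)^1 + D_2/(1+r)^2 + D_3/(1+r)^3 + TV/(1+r)^3
    = 4.56048 + 4.83675 + 5.12975 + 75.81467 = 90.34165

€90.34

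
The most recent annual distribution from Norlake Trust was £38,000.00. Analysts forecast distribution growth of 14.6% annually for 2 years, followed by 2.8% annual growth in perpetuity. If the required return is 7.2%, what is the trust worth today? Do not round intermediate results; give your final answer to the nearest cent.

£1098671.13

D_1 = 43548.00000
D_2 = 49906.00800
Terminal value at year 2: TV = D_2×(1+g_2)/(r−g_2) = 51303.37622/0.044 = 1165985.82327
P_0 = D_1/(1+r)^1 + D_2/(1+r)^2 + TV/(1+r)^2
    = 40623.13433 + 43427.34323 + 1014620.65542 = 1098671.13297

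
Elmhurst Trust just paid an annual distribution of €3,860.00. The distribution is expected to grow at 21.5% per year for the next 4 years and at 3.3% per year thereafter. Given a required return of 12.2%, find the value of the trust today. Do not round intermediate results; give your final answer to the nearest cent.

€80523.01

D_1 = 4689.90000
D_2 = 5698.22850
D_3 = 6923.34763
D_4 = 8411.86737
Terminal value at year 4: TV = D_4×(1+g_2)/(r−g_2) = 8689.45899/0.089 = 97634.37068
P_0 = D_1/(1+r)^1 + D_2/(1+r)^2 + D_3/(1+r)^3 + D_4/(1+r)^4 + TV/(1+r)^4
    = 4179.94652 + 4526.41268 + 4901.59662 + 5307.87869 + 61607.17627 = 80523.01078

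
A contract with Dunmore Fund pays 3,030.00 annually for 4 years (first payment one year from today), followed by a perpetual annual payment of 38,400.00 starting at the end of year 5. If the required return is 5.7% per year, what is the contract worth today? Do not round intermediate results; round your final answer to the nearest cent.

550276.77

PV of 4-year annuity: 3,030.00 × [1 − (1+0.057)^−4] / 0.057 = 10571.79924
Perpetuity value at year 4: 38,400.00 / 0.057 = 673684.21053
PV of perpetuity: 673684.21053 / (1+0.057)^4 = 539704.97258
Total PV = 10571.79924 + 539704.97258 = 550276.77183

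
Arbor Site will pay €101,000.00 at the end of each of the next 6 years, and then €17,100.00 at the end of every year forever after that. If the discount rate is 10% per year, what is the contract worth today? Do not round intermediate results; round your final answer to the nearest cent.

PV of 6-year annuity: €101,000.00 × [1 − (1+0.1)^−6] / 0.1 = 439881.33065
Perpetuity value at year 6: €17,100.00 / 0.1 = 171000.00000
PV of perpetuity: 171000.00000 / (1+0.1)^6 = 96525.04204
Total PV = 439881.33065 + 96525.04204 = 536406.37268

€536406.37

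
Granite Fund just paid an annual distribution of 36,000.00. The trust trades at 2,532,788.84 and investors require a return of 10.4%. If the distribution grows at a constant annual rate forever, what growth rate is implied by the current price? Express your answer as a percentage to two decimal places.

P = D₀(1+g)/(r−g) ⇒ P(r−g) = D₀(1+g) ⇒ g(P+D₀) = P·r − D₀
g = (P·r − D₀)/(P + D₀) = (2,532,788.84×0.104 − 36,000.00) / (2,532,788.84 + 36,000.00) = 0.088528

8.85%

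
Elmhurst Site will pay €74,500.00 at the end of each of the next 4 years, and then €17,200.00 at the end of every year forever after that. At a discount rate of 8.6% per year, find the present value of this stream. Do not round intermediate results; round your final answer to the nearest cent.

€387277.57

PV of 4-year annuity: €74,500.00 × [1 − (1+0.086)^−4] / 0.086 = 243493.52970
Perpetuity value at year 4: €17,200.00 / 0.086 = 200000.00000
PV of perpetuity: 200000.00000 / (1+0.086)^4 = 143784.04415
Total PV = 243493.52970 + 143784.04415 = 387277.57385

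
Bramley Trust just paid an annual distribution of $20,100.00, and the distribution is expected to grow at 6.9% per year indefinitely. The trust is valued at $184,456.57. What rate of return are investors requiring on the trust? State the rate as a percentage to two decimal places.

D₁ = $20,100.00 × 1.069 = $21,486.9000
P = D₁/(r − g) ⇒ r = D₁/P + g = $21,486.9000/$184,456.57 + 0.069 = 0.116488 + 0.069 = 0.185488

18.55%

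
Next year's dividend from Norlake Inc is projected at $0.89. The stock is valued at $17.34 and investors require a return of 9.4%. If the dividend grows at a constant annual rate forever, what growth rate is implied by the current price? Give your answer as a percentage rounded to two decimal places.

4.27%

P = D₁/(r−g) ⇒ g = r − D₁/P = 0.094 − $0.89/$17.34 = 0.042674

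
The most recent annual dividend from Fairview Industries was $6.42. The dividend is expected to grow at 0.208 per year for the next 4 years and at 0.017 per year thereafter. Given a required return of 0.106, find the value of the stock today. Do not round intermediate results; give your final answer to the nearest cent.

$136.58

D_1 = 7.75536
D_2 = 9.36847
D_3 = 11.31712
D_4 = 13.67108
Terminal value at year 4: TV = D_4×(1+g_2)/(r−g_2) = 13.90349/0.089 = 156.21895
P_0 = D_1/(1+r)^1 + D_2/(1+r)^2 + D_3/(1+r)^3 + D_4/(1+r)^4 + TV/(1+r)^4
    = 7.01208 + 7.65876 + 8.36509 + 9.13655 + 104.40305 = 136.57553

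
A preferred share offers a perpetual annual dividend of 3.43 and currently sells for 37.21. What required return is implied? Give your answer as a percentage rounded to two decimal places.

P = C/r ⇒ r = C/P = 3.43/37.21 = 0.092180

9.22%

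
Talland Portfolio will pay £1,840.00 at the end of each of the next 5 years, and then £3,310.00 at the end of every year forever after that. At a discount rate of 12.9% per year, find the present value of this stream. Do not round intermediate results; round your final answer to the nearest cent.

PV of 5-year annuity: £1,840.00 × [1 − (1+0.129)^−5] / 0.129 = 6487.52737
Perpetuity value at year 5: £3,310.00 / 0.129 = 25658.91473
PV of perpetuity: 25658.91473 / (1+0.129)^5 = 13988.41711
Total PV = 6487.52737 + 13988.41711 = 20475.94449

£20475.94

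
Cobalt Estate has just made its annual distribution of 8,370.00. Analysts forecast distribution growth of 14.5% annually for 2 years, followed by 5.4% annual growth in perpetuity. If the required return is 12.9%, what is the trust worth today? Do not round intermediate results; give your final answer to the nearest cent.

138081.52

D_1 = 9583.65000
D_2 = 10973.27925
Terminal value at year 2: TV = D_2×(1+g_2)/(r−g_2) = 11565.83633/0.075 = 154211.15106
P_0 = D_1/(1+r)^1 + D_2/(1+r)^2 + TV/(1+r)^2
    = 8488.61825 + 8608.91753 + 120983.98770 = 138081.52347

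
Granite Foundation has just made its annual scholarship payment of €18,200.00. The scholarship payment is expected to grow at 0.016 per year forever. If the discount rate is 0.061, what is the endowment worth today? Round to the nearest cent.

€410915.56

D₁ = D₀ × (1 + g) = €18,200.00 × 1.016 = €18,491.2000
Growing perpetuity: P = D₁ / (r − g) = €18,491.2000 / (0.061 − 0.016) = €410,915.56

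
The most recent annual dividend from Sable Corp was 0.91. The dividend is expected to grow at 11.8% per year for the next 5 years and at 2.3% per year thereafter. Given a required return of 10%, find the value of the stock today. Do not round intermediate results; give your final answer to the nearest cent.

17.89

D_1 = 1.01738
D_2 = 1.13743
D_3 = 1.27165
D_4 = 1.42170
D_5 = 1.58946
Terminal value at year 5: TV = D_5×(1+g_2)/(r−g_2) = 1.62602/0.077 = 21.11715
P_0 = D_1/(1+r)^1 + D_2/(1+r)^2 + D_3/(1+r)^3 + D_4/(1+r)^4 + D_5/(1+r)^5 + TV/(1+r)^5
    = 0.92489 + 0.94003 + 0.95541 + 0.97104 + 0.98693 + 13.11209 = 17.89039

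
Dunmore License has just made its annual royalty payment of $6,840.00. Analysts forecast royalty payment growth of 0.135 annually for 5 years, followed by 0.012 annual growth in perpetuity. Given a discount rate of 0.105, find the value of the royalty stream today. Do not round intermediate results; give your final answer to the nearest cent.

D_1 = 7763.40000
D_2 = 8811.45900
D_3 = 10001.00597
D_4 = 11351.14177
D_5 = 12883.54591
Terminal value at year 5: TV = D_5×(1+g_2)/(r−g_2) = 13038.14846/0.093 = 140195.14473
P_0 = D_1/(1+r)^1 + D_2/(1+r)^2 + D_3/(1+r)^3 + D_4/(1+r)^4 + D_5/(1+r)^5 + TV/(1+r)^5
    = 7025.70136 + 7216.44438 + 7412.36595 + 7613.60665 + 7820.31091 + 85098.43695 = 122186.86619

$122186.87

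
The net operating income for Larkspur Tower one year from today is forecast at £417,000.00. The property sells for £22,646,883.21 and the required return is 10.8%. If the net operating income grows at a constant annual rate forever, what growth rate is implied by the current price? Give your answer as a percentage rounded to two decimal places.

8.96%

P = D₁/(r−g) ⇒ g = r − D₁/P = 0.108 − £417,000.00/£22,646,883.21 = 0.089587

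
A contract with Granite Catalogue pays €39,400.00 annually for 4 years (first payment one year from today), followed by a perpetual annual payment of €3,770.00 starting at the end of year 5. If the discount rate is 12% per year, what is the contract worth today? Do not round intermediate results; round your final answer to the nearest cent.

€139637.42

PV of 4-year annuity: €39,400.00 × [1 − (1+0.12)^−4] / 0.12 = 119671.56426
Perpetuity value at year 4: €3,770.00 / 0.12 = 31416.66667
PV of perpetuity: 31416.66667 / (1+0.12)^4 = 19965.85963
Total PV = 119671.56426 + 19965.85963 = 139637.42389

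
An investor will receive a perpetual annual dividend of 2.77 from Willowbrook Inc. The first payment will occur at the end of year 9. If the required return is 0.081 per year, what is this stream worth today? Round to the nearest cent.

Value at end of year 8: C / r = 2.77 / 0.081 = 34.1975
Discount to today: PV = 34.1975 / (1 + 0.081)^8 = 34.1975 / 1.864685 = 18.34

18.34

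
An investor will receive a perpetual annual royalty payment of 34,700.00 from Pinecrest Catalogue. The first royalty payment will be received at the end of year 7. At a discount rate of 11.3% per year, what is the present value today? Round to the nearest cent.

161539.99

Value at end of year 6: C / r = 34,700.00 / 0.113 = 307,079.6460
Discount to today: PV = 307,079.6460 / (1 + 0.113)^6 = 307,079.6460 / 1.900951 = 161,539.99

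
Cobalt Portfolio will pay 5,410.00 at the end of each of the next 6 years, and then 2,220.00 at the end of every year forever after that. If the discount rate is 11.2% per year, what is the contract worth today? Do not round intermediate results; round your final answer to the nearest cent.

33239.45

PV of 6-year annuity: 5,410.00 × [1 − (1+0.112)^−6] / 0.112 = 22755.94724
Perpetuity value at year 6: 2,220.00 / 0.112 = 19821.42857
PV of perpetuity: 19821.42857 / (1+0.112)^6 = 10483.49828
Total PV = 22755.94724 + 10483.49828 = 33239.44552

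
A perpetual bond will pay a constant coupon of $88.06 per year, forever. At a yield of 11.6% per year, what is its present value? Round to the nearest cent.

$759.14

Level perpetuity: PV = C / r = $88.06 / 0.116 = $759.14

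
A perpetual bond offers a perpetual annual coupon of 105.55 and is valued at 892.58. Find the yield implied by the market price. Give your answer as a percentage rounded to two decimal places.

11.83%

P = C/r ⇒ r = C/P = 105.55/892.58 = 0.118253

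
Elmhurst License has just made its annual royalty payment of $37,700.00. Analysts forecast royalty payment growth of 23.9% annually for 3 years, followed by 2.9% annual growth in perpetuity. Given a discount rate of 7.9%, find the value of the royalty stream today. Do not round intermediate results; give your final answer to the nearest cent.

D_1 = 46710.30000
D_2 = 57874.06170
D_3 = 71705.96245
Terminal value at year 3: TV = D_3×(1+g_2)/(r−g_2) = 73785.43536/0.05 = 1475708.70714
P_0 = D_1/(1+r)^1 + D_2/(1+r)^2 + D_3/(1+r)^3 + TV/(1+r)^3
    = 43290.36145 + 49709.69215 + 57080.91620 + 1174725.25531 = 1324806.22511

$1324806.23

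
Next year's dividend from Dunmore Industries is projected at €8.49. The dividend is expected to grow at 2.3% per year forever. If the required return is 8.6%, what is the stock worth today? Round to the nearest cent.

Growing perpetuity: P = D₁ / (r − g) = €8.4900 / (0.086 − 0.023) = €134.76

€134.76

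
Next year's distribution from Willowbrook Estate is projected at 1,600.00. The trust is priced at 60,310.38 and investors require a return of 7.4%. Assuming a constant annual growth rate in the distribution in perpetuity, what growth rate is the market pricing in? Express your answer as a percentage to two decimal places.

P = D₁/(r−g) ⇒ g = r − D₁/P = 0.074 − 1,600.00/60,310.38 = 0.047471

4.75%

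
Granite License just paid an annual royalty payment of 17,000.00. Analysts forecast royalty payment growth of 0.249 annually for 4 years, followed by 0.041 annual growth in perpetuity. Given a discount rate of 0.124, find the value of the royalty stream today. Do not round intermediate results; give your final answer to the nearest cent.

414219.54

D_1 = 21233.00000
D_2 = 26520.01700
D_3 = 33123.50123
D_4 = 41371.25304
Terminal value at year 4: TV = D_4×(1+g_2)/(r−g_2) = 43067.47441/0.083 = 518885.23391
P_0 = D_1/(1+r)^1 + D_2/(1+r)^2 + D_3/(1+r)^3 + D_4/(1+r)^4 + TV/(1+r)^4
    = 18890.56940 + 20991.38895 + 23325.84056 + 25919.90646 + 325091.83887 = 414219.54424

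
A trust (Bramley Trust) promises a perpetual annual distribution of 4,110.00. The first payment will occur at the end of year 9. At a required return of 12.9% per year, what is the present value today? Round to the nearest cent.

Value at end of year 8: C / r = 4,110.00 / 0.129 = 31,860.4651
Discount to today: PV = 31,860.4651 / (1 + 0.129)^8 = 31,860.4651 / 2.639682 = 12,069.81

12069.81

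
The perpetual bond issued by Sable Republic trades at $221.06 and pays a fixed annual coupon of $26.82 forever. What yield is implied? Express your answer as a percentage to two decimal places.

P = C/r ⇒ r = C/P = $26.82/$221.06 = 0.121325

12.13%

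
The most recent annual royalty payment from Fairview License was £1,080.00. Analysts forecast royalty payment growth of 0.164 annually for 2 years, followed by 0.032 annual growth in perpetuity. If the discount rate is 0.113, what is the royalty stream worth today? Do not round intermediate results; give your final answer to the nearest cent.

£17360.65

D_1 = 1257.12000
D_2 = 1463.28768
Terminal value at year 2: TV = D_2×(1+g_2)/(r−g_2) = 1510.11289/0.081 = 18643.36896
P_0 = D_1/(1+r)^1 + D_2/(1+r)^2 + TV/(1+r)^2
    = 1129.48787 + 1181.24338 + 15049.91565 = 17360.64690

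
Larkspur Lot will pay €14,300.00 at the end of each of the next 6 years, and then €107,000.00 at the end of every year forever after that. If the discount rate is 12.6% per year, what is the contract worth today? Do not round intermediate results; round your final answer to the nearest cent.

PV of 6-year annuity: €14,300.00 × [1 − (1+0.126)^−6] / 0.126 = 57807.45773
Perpetuity value at year 6: €107,000.00 / 0.126 = 849206.34921
PV of perpetuity: 849206.34921 / (1+0.126)^6 = 416661.03610
Total PV = 57807.45773 + 416661.03610 = 474468.49384

€474468.49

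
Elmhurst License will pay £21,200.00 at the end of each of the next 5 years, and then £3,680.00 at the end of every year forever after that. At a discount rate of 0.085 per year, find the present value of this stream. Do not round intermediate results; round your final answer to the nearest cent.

PV of 5-year annuity: £21,200.00 × [1 − (1+0.085)^−5] / 0.085 = 83541.61207
Perpetuity value at year 5: £3,680.00 / 0.085 = 43294.11765
PV of perpetuity: 43294.11765 / (1+0.085)^5 = 28792.55480
Total PV = 83541.61207 + 28792.55480 = 112334.16687

£112334.17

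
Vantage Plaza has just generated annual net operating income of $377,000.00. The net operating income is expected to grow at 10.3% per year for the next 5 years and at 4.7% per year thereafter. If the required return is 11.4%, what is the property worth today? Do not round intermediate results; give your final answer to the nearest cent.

$7436042.02

D_1 = 415831.00000
D_2 = 458661.59300
D_3 = 505903.73708
D_4 = 558011.82200
D_5 = 615487.03966
Terminal value at year 5: TV = D_5×(1+g_2)/(r−g_2) = 644414.93053/0.067 = 9618133.29146
P_0 = D_1/(1+r)^1 + D_2/(1+r)^2 + D_3/(1+r)^3 + D_4/(1+r)^4 + D_5/(1+r)^5 + TV/(1+r)^5
    = 373277.37882 + 369591.51601 + 365942.04861 + 362328.61726 + 358750.86610 + 5606151.59409 = 7436042.02088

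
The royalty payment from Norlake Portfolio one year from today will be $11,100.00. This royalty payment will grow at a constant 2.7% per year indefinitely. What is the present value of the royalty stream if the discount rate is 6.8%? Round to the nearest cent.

$270731.71

Growing perpetuity: P = D₁ / (r − g) = $11,100.0000 / (0.068 − 0.027) = $270,731.71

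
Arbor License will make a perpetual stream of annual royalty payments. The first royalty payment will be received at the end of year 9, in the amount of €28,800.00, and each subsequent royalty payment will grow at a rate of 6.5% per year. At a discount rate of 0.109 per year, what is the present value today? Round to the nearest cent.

€286079.96

Value at end of year 8: C₁ / (r − g) = €28,800.00 / (0.109 − 0.065) = €654,545.4545
Discount to today: PV = €654,545.4545 / (1 + 0.109)^8 = €654,545.4545 / 2.287981 = €286,079.96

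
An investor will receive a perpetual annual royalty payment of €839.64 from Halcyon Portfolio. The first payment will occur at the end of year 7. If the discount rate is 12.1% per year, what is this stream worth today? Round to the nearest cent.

Value at end of year 6: C / r = €839.64 / 0.121 = €6,939.1736
Discount to today: PV = €6,939.1736 / (1 + 0.121)^6 = €6,939.1736 / 1.984420 = €3,496.83

€3496.83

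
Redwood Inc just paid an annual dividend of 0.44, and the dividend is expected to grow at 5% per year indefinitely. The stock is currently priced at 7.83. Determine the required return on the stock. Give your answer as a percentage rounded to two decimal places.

10.90%

D₁ = 0.44 × 1.05 = 0.4620
P = D₁/(r − g) ⇒ r = D₁/P + g = 0.4620/7.83 + 0.05 = 0.059004 + 0.05 = 0.109004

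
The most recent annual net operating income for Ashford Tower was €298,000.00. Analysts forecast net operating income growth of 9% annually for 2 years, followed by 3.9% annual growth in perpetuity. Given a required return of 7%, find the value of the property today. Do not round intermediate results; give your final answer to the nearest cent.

€10977486.28

D_1 = 324820.00000
D_2 = 354053.80000
Terminal value at year 2: TV = D_2×(1+g_2)/(r−g_2) = 367861.89820/0.031 = 11866512.84516
P_0 = D_1/(1+r)^1 + D_2/(1+r)^2 + TV/(1+r)^2
    = 303570.09346 + 309244.30081 + 10364671.88852 = 10977486.28279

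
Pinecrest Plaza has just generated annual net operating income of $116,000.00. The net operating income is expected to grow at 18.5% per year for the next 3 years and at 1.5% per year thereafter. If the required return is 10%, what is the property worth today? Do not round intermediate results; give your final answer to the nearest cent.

D_1 = 137460.00000
D_2 = 162890.10000
D_3 = 193024.76850
Terminal value at year 3: TV = D_3×(1+g_2)/(r−g_2) = 195920.14003/0.085 = 2304942.82385
P_0 = D_1/(1+r)^1 + D_2/(1+r)^2 + D_3/(1+r)^3 + TV/(1+r)^3
    = 124963.63636 + 134619.91736 + 145022.36551 + 1731737.65879 = 2136343.57803

$2136343.58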